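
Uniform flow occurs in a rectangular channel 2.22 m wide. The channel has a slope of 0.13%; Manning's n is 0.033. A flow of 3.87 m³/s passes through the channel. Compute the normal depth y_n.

y_n = 2 m

Manning's equation rearranged: A R^(2/3) = nQ / (1·√S) = 0.033 × 3.87 / (√0.0013) = 3.542.
At y = 1.43 m: A R^(2/3) = 2.32 — short.
At y = 2 m: A R^(2/3) = 3.546 — close enough.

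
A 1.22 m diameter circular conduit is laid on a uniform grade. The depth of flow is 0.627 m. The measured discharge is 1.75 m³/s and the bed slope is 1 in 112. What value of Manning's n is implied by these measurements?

n = 0.015

For a circular section of diameter D = 1.22 m at depth y = 0.627 m, the central angle is θ = 2 arccos(1 − 2y/D) = 3.197 rad. Then A = (D²/8)(θ − sin θ) = 0.6052 m² and P = Dθ/2 = 1.95 m.
Hydraulic radius R = A/P = 0.6052/1.95 = 0.3103 m.
Rearranging Manning's equation: n = (1/Q) A R^(2/3) S^(1/2) = (1/1.75) × 0.6052 × 0.3103^(2/3) × √0.008929 = 0.015.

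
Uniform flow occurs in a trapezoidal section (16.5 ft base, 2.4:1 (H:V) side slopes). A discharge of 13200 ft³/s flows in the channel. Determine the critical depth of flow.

At critical depth, Q² T / (g A³) = 1, i.e. A³/T = Q²/g = 13200²/32.2 = 5411000.
Try y = 16.8 ft: A³/T = 8954000 — high.
Try y = 14.9 ft: A³/T = 5364000 — close enough.

y_c = 14.9 ft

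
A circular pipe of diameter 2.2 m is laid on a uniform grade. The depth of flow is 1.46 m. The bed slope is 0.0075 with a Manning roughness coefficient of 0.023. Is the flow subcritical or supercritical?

For a circular section of diameter D = 2.2 m at depth y = 1.46 m, the central angle is θ = 2 arccos(1 − 2y/D) = 3.808 rad. Then A = (D²/8)(θ − sin θ) = 2.678 m² and P = Dθ/2 = 4.189 m.
Hydraulic radius R = A/P = 2.678/4.189 = 0.6393 m.
V = (1/n) R^(2/3) √S = (1/0.023) × 0.6393^(2/3) × √0.0075 = 2.794 m/s. Hydraulic depth D_h = A/T = 2.678/2.079 = 1.288 m.
Froude number Fr = V/√(g·D_h) = 2.794/√(9.81×1.288) = 0.786, which is less than 1, so the flow is subcritical.

subcritical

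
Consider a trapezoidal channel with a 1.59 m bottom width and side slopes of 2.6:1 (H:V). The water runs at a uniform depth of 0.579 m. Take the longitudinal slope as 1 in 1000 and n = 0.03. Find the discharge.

Q = 0.977 m³/s

With bottom width b = 1.59 m and side slope z = 2.6: A = (b + zy)y = (1.59 + 2.6×0.579)×0.579 = 1.792 m²; P = b + 2y√(1+z²) = 1.59 + 2×0.579×2.786 = 4.816 m.
Hydraulic radius R = A/P = 1.792/4.816 = 0.3722 m.
Manning's equation: Q = (1/n) A R^(2/3) S^(1/2) = (1/0.03) × 1.792 × 0.3722^(2/3) × 0.001^(1/2) = 0.977 m³/s.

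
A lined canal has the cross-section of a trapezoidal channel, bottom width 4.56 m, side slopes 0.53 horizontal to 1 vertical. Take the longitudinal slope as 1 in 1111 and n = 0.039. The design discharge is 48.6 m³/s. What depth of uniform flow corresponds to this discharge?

y_n = 5.04 m

Manning's equation rearranged: A R^(2/3) = nQ / (1·√S) = 0.039 × 48.6 / (√0.0009001) = 63.18.
At y = 4.1 m: A R^(2/3) = 43.74 — low.
At y = 5.04 m: A R^(2/3) = 63.18 — matches.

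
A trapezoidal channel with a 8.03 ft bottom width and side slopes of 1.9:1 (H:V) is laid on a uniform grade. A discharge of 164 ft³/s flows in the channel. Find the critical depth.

At critical depth, Q² T / (g A³) = 1, i.e. A³/T = Q²/g = 164²/32.2 = 835.3.
Try y = 2.34 ft: A³/T = 1470 — too large.
Try y = 1.67 ft: A³/T = 455.5 — too small.
Try y = 1.99 ft: A³/T = 832.8 — matches.

y_c = 1.99 ft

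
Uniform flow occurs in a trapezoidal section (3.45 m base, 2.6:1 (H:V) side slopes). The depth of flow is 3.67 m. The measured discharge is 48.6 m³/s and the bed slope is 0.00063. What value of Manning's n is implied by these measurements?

With bottom width b = 3.45 m and side slope z = 2.6: A = (b + zy)y = (3.45 + 2.6×3.67)×3.67 = 47.68 m²; P = b + 2y√(1+z²) = 3.45 + 2×3.67×2.786 = 23.9 m.
Hydraulic radius R = A/P = 47.68/23.9 = 1.995 m.
Rearranging Manning's equation: n = (1/Q) A R^(2/3) S^(1/2) = (1/48.6) × 47.68 × 1.995^(2/3) × √0.00063 = 0.039.

n = 0.039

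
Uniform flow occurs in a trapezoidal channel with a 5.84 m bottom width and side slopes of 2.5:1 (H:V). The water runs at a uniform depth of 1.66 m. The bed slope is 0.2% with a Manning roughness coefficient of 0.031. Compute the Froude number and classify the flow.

subcritical

With bottom width b = 5.84 m and side slope z = 2.5: A = (b + zy)y = (5.84 + 2.5×1.66)×1.66 = 16.58 m²; P = b + 2y√(1+z²) = 5.84 + 2×1.66×2.693 = 14.78 m.
Hydraulic radius R = A/P = 16.58/14.78 = 1.122 m.
V = (1/n) R^(2/3) √S = (1/0.031) × 1.122^(2/3) × √0.002 = 1.558 m/s. Hydraulic depth D_h = A/T = 16.58/14.14 = 1.173 m.
Froude number Fr = V/√(g·D_h) = 1.558/√(9.81×1.173) = 0.459, which is less than 1, so the flow is subcritical.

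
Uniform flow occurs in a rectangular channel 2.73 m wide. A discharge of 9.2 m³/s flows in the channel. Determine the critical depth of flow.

For a rectangular channel, critical depth y_c = (q²/g)^(1/3) where q = Q/b = 9.2/2.73 = 3.37 m²/s.
So y_c = (3.37²/9.81)^(1/3) = 1.05 m.

y_c = 1.05 m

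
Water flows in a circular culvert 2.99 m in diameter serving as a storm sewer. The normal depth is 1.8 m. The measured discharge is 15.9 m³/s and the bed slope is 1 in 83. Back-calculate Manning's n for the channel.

For a circular section of diameter D = 2.99 m at depth y = 1.8 m, the central angle is θ = 2 arccos(1 − 2y/D) = 3.553 rad. Then A = (D²/8)(θ − sin θ) = 4.416 m² and P = Dθ/2 = 5.311 m.
Hydraulic radius R = A/P = 4.416/5.311 = 0.8315 m.
Rearranging Manning's equation: n = (1/Q) A R^(2/3) S^(1/2) = (1/15.9) × 4.416 × 0.8315^(2/3) × √0.01205 = 0.027.

n = 0.027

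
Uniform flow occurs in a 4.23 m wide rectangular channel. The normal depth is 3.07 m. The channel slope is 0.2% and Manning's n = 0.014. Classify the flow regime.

subcritical

Flow area A = b·y = 4.23 × 3.07 = 12.99 m². Wetted perimeter P = b + 2y = 4.23 + 2×3.07 = 10.37 m.
Hydraulic radius R = A/P = 12.99/10.37 = 1.252 m.
V = (1/n) R^(2/3) √S = (1/0.014) × 1.252^(2/3) × √0.002 = 3.711 m/s. Hydraulic depth D_h = A/T = 12.99/4.23 = 3.07 m.
Froude number Fr = V/√(g·D_h) = 3.711/√(9.81×3.07) = 0.676, which is less than 1, so the flow is subcritical.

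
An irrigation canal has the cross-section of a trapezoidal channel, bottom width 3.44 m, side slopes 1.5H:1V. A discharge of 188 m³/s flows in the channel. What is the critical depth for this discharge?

y_c = 4.03 m

At critical depth, Q² T / (g A³) = 1, i.e. A³/T = Q²/g = 188²/9.81 = 3603.
At y = 3.19 m: A³/T = 1388 — too small.
At y = 5.08 m: A³/T = 9495 — too large.
At y = 4.03 m: A³/T = 3596 — ≈ 3603.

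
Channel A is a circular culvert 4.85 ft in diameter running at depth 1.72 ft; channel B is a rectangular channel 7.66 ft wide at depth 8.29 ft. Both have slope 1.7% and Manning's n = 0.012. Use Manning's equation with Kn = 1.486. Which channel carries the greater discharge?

Channel A: For a circular section of diameter D = 4.85 ft at depth y = 1.72 ft, the central angle is θ = 2 arccos(1 − 2y/D) = 2.552 rad. Then A = (D²/8)(θ − sin θ) = 5.867 ft² and P = Dθ/2 = 6.188 ft. Hydraulic radius R = A/P = 5.867/6.188 = 0.9481 ft. Q_A = (1.486/0.012)·5.867·0.9481^(2/3)·√0.017 = 91.42 ft³/s.
Channel B: Flow area A = b·y = 7.66 × 8.29 = 63.5 ft². Wetted perimeter P = b + 2y = 7.66 + 2×8.29 = 24.24 ft. Hydraulic radius R = A/P = 63.5/24.24 = 2.62 ft. Q_B = (1.486/0.012)·63.5·2.62^(2/3)·√0.017 = 1948 ft³/s.
Q_A = 91.42 ft³/s vs Q_B = 1948 ft³/s, so channel B carries more.

channel B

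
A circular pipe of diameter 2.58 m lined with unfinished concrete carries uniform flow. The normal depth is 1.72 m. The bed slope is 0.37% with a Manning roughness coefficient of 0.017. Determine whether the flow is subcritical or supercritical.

For a circular section of diameter D = 2.58 m at depth y = 1.72 m, the central angle is θ = 2 arccos(1 − 2y/D) = 3.821 rad. Then A = (D²/8)(θ − sin θ) = 3.702 m² and P = Dθ/2 = 4.929 m.
Hydraulic radius R = A/P = 3.702/4.929 = 0.7511 m.
V = (1/n) R^(2/3) √S = (1/0.017) × 0.7511^(2/3) × √0.0037 = 2.957 m/s. Hydraulic depth D_h = A/T = 3.702/2.432 = 1.522 m.
Froude number Fr = V/√(g·D_h) = 2.957/√(9.81×1.522) = 0.765, which is less than 1, so the flow is subcritical.

subcritical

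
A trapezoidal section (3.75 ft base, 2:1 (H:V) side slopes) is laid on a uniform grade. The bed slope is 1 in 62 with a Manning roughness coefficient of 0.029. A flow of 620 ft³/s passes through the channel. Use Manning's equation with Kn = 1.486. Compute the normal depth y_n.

y_n = 4.35 ft

Manning's equation rearranged: A R^(2/3) = nQ / (1.486·√S) = 0.029 × 620 / (1.486 × √0.01613) = 95.27.
At y = 5.15 ft: A R^(2/3) = 140.4 — too large.
At y = 3.73 ft: A R^(2/3) = 67.4 — too small.
At y = 4.35 ft: A R^(2/3) = 95.29 — matches.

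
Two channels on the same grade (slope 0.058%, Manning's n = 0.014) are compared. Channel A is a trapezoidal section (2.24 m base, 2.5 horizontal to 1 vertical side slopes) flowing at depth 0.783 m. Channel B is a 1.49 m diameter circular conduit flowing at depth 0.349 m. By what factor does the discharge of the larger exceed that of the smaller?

19.3

Channel A: With bottom width b = 2.24 m and side slope z = 2.5: A = (b + zy)y = (2.24 + 2.5×0.783)×0.783 = 3.287 m²; P = b + 2y√(1+z²) = 2.24 + 2×0.783×2.693 = 6.457 m. Hydraulic radius R = A/P = 3.287/6.457 = 0.509 m. Q_A = (1/0.014)·3.287·0.509^(2/3)·√0.00058 = 3.604 m³/s.
Channel B: For a circular section of diameter D = 1.49 m at depth y = 0.349 m, the central angle is θ = 2 arccos(1 − 2y/D) = 2.021 rad. Then A = (D²/8)(θ − sin θ) = 0.3109 m² and P = Dθ/2 = 1.505 m. Hydraulic radius R = A/P = 0.3109/1.505 = 0.2065 m. Q_B = (1/0.014)·0.3109·0.2065^(2/3)·√0.00058 = 0.1868 m³/s.
The larger discharge is 3.604 m³/s and the smaller is 0.1868 m³/s; the ratio is 19.3.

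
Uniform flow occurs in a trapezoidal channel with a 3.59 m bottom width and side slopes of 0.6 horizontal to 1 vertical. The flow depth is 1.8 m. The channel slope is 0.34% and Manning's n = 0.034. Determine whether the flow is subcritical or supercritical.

subcritical

With bottom width b = 3.59 m and side slope z = 0.6: A = (b + zy)y = (3.59 + 0.6×1.8)×1.8 = 8.406 m²; P = b + 2y√(1+z²) = 3.59 + 2×1.8×1.166 = 7.788 m.
Hydraulic radius R = A/P = 8.406/7.788 = 1.079 m.
V = (1/n) R^(2/3) √S = (1/0.034) × 1.079^(2/3) × √0.0034 = 1.805 m/s. Hydraulic depth D_h = A/T = 8.406/5.75 = 1.462 m.
Froude number Fr = V/√(g·D_h) = 1.805/√(9.81×1.462) = 0.477, which is less than 1, so the flow is subcritical.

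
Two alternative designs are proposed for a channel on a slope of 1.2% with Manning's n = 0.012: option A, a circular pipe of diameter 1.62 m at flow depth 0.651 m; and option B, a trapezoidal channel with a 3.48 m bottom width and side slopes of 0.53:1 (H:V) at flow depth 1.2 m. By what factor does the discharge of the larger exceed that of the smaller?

11.1

Channel A: For a circular section of diameter D = 1.62 m at depth y = 0.651 m, the central angle is θ = 2 arccos(1 − 2y/D) = 2.746 rad. Then A = (D²/8)(θ − sin θ) = 0.7747 m² and P = Dθ/2 = 2.225 m. Hydraulic radius R = A/P = 0.7747/2.225 = 0.3482 m. Q_A = (1/0.012)·0.7747·0.3482^(2/3)·√0.012 = 3.5 m³/s.
Channel B: With bottom width b = 3.48 m and side slope z = 0.53: A = (b + zy)y = (3.48 + 0.53×1.2)×1.2 = 4.939 m²; P = b + 2y√(1+z²) = 3.48 + 2×1.2×1.132 = 6.196 m. Hydraulic radius R = A/P = 4.939/6.196 = 0.7971 m. Q_B = (1/0.012)·4.939·0.7971^(2/3)·√0.012 = 38.76 m³/s.
The larger discharge is 38.76 m³/s and the smaller is 3.5 m³/s; the ratio is 11.1.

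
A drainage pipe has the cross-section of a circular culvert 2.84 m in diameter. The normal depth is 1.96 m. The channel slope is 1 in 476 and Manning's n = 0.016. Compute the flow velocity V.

V = 2.54 m/s

For a circular section of diameter D = 2.84 m at depth y = 1.96 m, the central angle is θ = 2 arccos(1 − 2y/D) = 3.922 rad. Then A = (D²/8)(θ − sin θ) = 4.663 m² and P = Dθ/2 = 5.569 m.
Hydraulic radius R = A/P = 4.663/5.569 = 0.8373 m.
From Manning's equation, V = (1/n) R^(2/3) S^(1/2) = (1/0.016) × 0.8373^(2/3) × 0.002101^(1/2) = 2.54 m/s.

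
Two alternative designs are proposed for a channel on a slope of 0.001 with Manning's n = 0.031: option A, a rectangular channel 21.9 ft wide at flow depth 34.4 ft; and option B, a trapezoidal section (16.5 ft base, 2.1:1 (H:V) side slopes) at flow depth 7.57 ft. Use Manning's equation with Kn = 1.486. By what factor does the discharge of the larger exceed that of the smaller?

Channel A: Flow area A = b·y = 21.9 × 34.4 = 753.4 ft². Wetted perimeter P = b + 2y = 21.9 + 2×34.4 = 90.7 ft. Hydraulic radius R = A/P = 753.4/90.7 = 8.306 ft. Q_A = (1.486/0.031)·753.4·8.306^(2/3)·√0.001 = 4684 ft³/s.
Channel B: With bottom width b = 16.5 ft and side slope z = 2.1: A = (b + zy)y = (16.5 + 2.1×7.57)×7.57 = 245.2 ft²; P = b + 2y√(1+z²) = 16.5 + 2×7.57×2.326 = 51.71 ft. Hydraulic radius R = A/P = 245.2/51.71 = 4.742 ft. Q_B = (1.486/0.031)·245.2·4.742^(2/3)·√0.001 = 1049 ft³/s.
The larger discharge is 4684 ft³/s and the smaller is 1049 ft³/s; the ratio is 4.46.

4.46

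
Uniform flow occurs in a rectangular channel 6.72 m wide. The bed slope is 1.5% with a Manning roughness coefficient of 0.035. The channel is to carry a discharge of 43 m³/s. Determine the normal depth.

Manning's equation rearranged: A R^(2/3) = nQ / (1·√S) = 0.035 × 43 / (√0.015) = 12.29.
Try y = 2.13 m: A R^(2/3) = 17.08 — high.
Try y = 1.32 m: A R^(2/3) = 8.558 — low.
Try y = 1.69 m: A R^(2/3) = 12.28 — ≈ 12.29.

y_n = 1.69 m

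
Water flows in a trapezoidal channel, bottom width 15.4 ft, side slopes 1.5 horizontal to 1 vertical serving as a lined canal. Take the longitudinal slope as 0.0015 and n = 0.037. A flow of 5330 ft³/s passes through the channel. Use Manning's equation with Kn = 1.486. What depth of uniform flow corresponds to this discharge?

Manning's equation rearranged: A R^(2/3) = nQ / (1.486·√S) = 0.037 × 5330 / (1.486 × √0.0015) = 3427.
At y = 15 ft: A R^(2/3) = 2308 — too small.
At y = 18 ft: A R^(2/3) = 3424 — close enough.

y_n = 18 ft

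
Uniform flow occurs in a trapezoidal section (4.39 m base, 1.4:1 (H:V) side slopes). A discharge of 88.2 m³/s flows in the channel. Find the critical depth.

At critical depth, Q² T / (g A³) = 1, i.e. A³/T = Q²/g = 88.2²/9.81 = 793.
At y = 3.28 m: A³/T = 1884 — high.
At y = 2.26 m: A³/T = 464.2 — low.
At y = 2.61 m: A³/T = 791.1 — ≈ 793.

y_c = 2.61 m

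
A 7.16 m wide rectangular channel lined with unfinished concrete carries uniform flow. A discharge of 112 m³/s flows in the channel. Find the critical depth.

For a rectangular channel, critical depth y_c = (q²/g)^(1/3) where q = Q/b = 112/7.16 = 15.64 m²/s.
So y_c = (15.64²/9.81)^(1/3) = 2.92 m.

y_c = 2.92 m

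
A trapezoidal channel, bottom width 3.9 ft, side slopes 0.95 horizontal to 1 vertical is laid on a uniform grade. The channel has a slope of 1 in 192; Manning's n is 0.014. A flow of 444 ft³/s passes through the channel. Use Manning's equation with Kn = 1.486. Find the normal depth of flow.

y_n = 4.31 ft

Manning's equation rearranged: A R^(2/3) = nQ / (1.486·√S) = 0.014 × 444 / (1.486 × √0.005208) = 57.96.
At y = 5.24 ft: A R^(2/3) = 86.48 — too large.
At y = 3.37 ft: A R^(2/3) = 35.59 — too small.
At y = 4.31 ft: A R^(2/3) = 57.97 — close enough.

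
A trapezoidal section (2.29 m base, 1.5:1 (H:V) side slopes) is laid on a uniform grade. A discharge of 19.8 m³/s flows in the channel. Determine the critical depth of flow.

At critical depth, Q² T / (g A³) = 1, i.e. A³/T = Q²/g = 19.8²/9.81 = 39.96.
At y = 1.09 m: A³/T = 14.08 — short.
At y = 1.69 m: A³/T = 73.67 — over.
At y = 1.44 m: A³/T = 39.81 — matches.

y_c = 1.44 m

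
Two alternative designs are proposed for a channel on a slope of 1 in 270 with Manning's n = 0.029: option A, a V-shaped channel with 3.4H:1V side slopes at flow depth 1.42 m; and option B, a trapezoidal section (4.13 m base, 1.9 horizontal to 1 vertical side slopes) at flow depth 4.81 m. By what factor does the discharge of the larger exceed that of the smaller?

22.6

Channel A: For a triangular section with side slope z = 3.4: A = zy² = 3.4×1.42² = 6.856 m²; P = 2y√(1+z²) = 2×1.42×3.544 = 10.06 m. Hydraulic radius R = A/P = 6.856/10.06 = 0.6811 m. Q_A = (1/0.029)·6.856·0.6811^(2/3)·√0.003704 = 11.14 m³/s.
Channel B: With bottom width b = 4.13 m and side slope z = 1.9: A = (b + zy)y = (4.13 + 1.9×4.81)×4.81 = 63.82 m²; P = b + 2y√(1+z²) = 4.13 + 2×4.81×2.147 = 24.79 m. Hydraulic radius R = A/P = 63.82/24.79 = 2.575 m. Q_B = (1/0.029)·63.82·2.575^(2/3)·√0.003704 = 251.6 m³/s.
The larger discharge is 251.6 m³/s and the smaller is 11.14 m³/s; the ratio is 22.6.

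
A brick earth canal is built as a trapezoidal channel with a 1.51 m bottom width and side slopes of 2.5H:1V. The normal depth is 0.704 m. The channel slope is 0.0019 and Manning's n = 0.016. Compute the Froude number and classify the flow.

subcritical

With bottom width b = 1.51 m and side slope z = 2.5: A = (b + zy)y = (1.51 + 2.5×0.704)×0.704 = 2.302 m²; P = b + 2y√(1+z²) = 1.51 + 2×0.704×2.693 = 5.301 m.
Hydraulic radius R = A/P = 2.302/5.301 = 0.4343 m.
V = (1/n) R^(2/3) √S = (1/0.016) × 0.4343^(2/3) × √0.0019 = 1.562 m/s. Hydraulic depth D_h = A/T = 2.302/5.03 = 0.4577 m.
Froude number Fr = V/√(g·D_h) = 1.562/√(9.81×0.4577) = 0.737, which is less than 1, so the flow is subcritical.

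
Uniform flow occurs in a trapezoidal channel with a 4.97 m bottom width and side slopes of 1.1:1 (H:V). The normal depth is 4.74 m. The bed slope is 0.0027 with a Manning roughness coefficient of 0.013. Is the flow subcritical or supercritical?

With bottom width b = 4.97 m and side slope z = 1.1: A = (b + zy)y = (4.97 + 1.1×4.74)×4.74 = 48.27 m²; P = b + 2y√(1+z²) = 4.97 + 2×4.74×1.487 = 19.06 m.
Hydraulic radius R = A/P = 48.27/19.06 = 2.532 m.
V = (1/n) R^(2/3) √S = (1/0.013) × 2.532^(2/3) × √0.0027 = 7.426 m/s. Hydraulic depth D_h = A/T = 48.27/15.4 = 3.135 m.
Froude number Fr = V/√(g·D_h) = 7.426/√(9.81×3.135) = 1.34, which is greater than 1, so the flow is supercritical.

supercritical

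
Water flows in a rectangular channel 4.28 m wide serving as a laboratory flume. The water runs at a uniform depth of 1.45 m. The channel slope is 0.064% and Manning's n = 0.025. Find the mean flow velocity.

V = 0.918 m/s

Flow area A = b·y = 4.28 × 1.45 = 6.206 m². Wetted perimeter P = b + 2y = 4.28 + 2×1.45 = 7.18 m.
Hydraulic radius R = A/P = 6.206/7.18 = 0.8643 m.
From Manning's equation, V = (1/n) R^(2/3) S^(1/2) = (1/0.025) × 0.8643^(2/3) × 0.00064^(1/2) = 0.918 m/s.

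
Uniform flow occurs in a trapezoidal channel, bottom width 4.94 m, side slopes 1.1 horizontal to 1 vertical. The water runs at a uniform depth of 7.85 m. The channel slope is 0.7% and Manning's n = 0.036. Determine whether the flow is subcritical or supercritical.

With bottom width b = 4.94 m and side slope z = 1.1: A = (b + zy)y = (4.94 + 1.1×7.85)×7.85 = 106.6 m²; P = b + 2y√(1+z²) = 4.94 + 2×7.85×1.487 = 28.28 m.
Hydraulic radius R = A/P = 106.6/28.28 = 3.768 m.
V = (1/n) R^(2/3) √S = (1/0.036) × 3.768^(2/3) × √0.007 = 5.628 m/s. Hydraulic depth D_h = A/T = 106.6/22.21 = 4.798 m.
Froude number Fr = V/√(g·D_h) = 5.628/√(9.81×4.798) = 0.82, which is less than 1, so the flow is subcritical.

subcritical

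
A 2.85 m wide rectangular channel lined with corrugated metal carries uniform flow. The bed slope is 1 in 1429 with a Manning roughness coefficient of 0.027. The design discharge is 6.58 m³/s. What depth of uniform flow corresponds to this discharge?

Manning's equation rearranged: A R^(2/3) = nQ / (1·√S) = 0.027 × 6.58 / (√0.0006998) = 6.716.
Try y = 2.89 m: A R^(2/3) = 7.984 — too large.
Try y = 1.72 m: A R^(2/3) = 4.151 — too small.
Try y = 2.51 m: A R^(2/3) = 6.712 — ≈ 6.716.

y_n = 2.51 m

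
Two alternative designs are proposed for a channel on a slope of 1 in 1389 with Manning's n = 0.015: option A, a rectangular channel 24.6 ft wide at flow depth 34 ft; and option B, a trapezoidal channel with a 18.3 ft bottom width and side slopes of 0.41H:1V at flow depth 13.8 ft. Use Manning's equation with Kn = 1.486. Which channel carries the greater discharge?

Channel A: Flow area A = b·y = 24.6 × 34 = 836.4 ft². Wetted perimeter P = b + 2y = 24.6 + 2×34 = 92.6 ft. Hydraulic radius R = A/P = 836.4/92.6 = 9.032 ft. Q_A = (1.486/0.015)·836.4·9.032^(2/3)·√0.0007199 = 9643 ft³/s.
Channel B: With bottom width b = 18.3 ft and side slope z = 0.41: A = (b + zy)y = (18.3 + 0.41×13.8)×13.8 = 330.6 ft²; P = b + 2y√(1+z²) = 18.3 + 2×13.8×1.081 = 48.13 ft. Hydraulic radius R = A/P = 330.6/48.13 = 6.869 ft. Q_B = (1.486/0.015)·330.6·6.869^(2/3)·√0.0007199 = 3176 ft³/s.
Q_A = 9643 ft³/s vs Q_B = 3176 ft³/s, so channel A carries more.

channel A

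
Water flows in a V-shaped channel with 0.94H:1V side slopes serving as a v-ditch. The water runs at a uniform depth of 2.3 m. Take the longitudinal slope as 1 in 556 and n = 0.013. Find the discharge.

For a triangular section with side slope z = 0.94: A = zy² = 0.94×2.3² = 4.973 m²; P = 2y√(1+z²) = 2×2.3×1.372 = 6.313 m.
Hydraulic radius R = A/P = 4.973/6.313 = 0.7876 m.
Manning's equation: Q = (1/n) A R^(2/3) S^(1/2) = (1/0.013) × 4.973 × 0.7876^(2/3) × 0.001799^(1/2) = 13.8 m³/s.

Q = 13.8 m³/s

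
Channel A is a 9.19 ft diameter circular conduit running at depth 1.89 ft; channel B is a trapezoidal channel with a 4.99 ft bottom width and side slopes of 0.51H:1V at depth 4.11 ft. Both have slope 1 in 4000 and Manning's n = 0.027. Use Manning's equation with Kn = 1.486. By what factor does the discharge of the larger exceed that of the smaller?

4.39

Channel A: For a circular section of diameter D = 9.19 ft at depth y = 1.89 ft, the central angle is θ = 2 arccos(1 − 2y/D) = 1.883 rad. Then A = (D²/8)(θ − sin θ) = 9.829 ft² and P = Dθ/2 = 8.651 ft. Hydraulic radius R = A/P = 9.829/8.651 = 1.136 ft. Q_A = (1.486/0.027)·9.829·1.136^(2/3)·√0.00025 = 9.312 ft³/s.
Channel B: With bottom width b = 4.99 ft and side slope z = 0.51: A = (b + zy)y = (4.99 + 0.51×4.11)×4.11 = 29.12 ft²; P = b + 2y√(1+z²) = 4.99 + 2×4.11×1.123 = 14.22 ft. Hydraulic radius R = A/P = 29.12/14.22 = 2.048 ft. Q_B = (1.486/0.027)·29.12·2.048^(2/3)·√0.00025 = 40.88 ft³/s.
The larger discharge is 40.88 ft³/s and the smaller is 9.312 ft³/s; the ratio is 4.39.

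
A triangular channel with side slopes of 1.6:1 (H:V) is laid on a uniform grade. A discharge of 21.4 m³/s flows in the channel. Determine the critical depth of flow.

At critical depth, Q² T / (g A³) = 1, i.e. A³/T = Q²/g = 21.4²/9.81 = 46.68.
At y = 1.48 m: A³/T = 9.089 — too small.
At y = 2.46 m: A³/T = 115.3 — too large.
At y = 2.05 m: A³/T = 46.34 — close enough.

y_c = 2.05 m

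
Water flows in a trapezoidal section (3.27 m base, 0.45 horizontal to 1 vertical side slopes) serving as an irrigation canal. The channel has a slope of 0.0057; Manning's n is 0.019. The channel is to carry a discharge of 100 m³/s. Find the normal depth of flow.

y_n = 3.71 m

Manning's equation rearranged: A R^(2/3) = nQ / (1·√S) = 0.019 × 100 / (√0.0057) = 25.17.
At y = 2.67 m: A R^(2/3) = 14.28 — low.
At y = 4.52 m: A R^(2/3) = 35.72 — high.
At y = 3.71 m: A R^(2/3) = 25.14 — close enough.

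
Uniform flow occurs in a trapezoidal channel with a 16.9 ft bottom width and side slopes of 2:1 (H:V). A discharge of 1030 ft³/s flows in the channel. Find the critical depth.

y_c = 4.11 ft

At critical depth, Q² T / (g A³) = 1, i.e. A³/T = Q²/g = 1030²/32.2 = 32950.
Trying y = 5.12 ft: A³/T = 71780 — too large.
Trying y = 3.22 ft: A³/T = 14250 — too small.
Trying y = 4.11 ft: A³/T = 33010 — close enough.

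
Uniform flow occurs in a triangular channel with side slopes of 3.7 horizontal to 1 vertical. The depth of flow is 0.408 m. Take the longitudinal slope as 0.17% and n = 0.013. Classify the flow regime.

subcritical

For a triangular section with side slope z = 3.7: A = zy² = 3.7×0.408² = 0.6159 m²; P = 2y√(1+z²) = 2×0.408×3.833 = 3.128 m.
Hydraulic radius R = A/P = 0.6159/3.128 = 0.1969 m.
V = (1/n) R^(2/3) √S = (1/0.013) × 0.1969^(2/3) × √0.0017 = 1.074 m/s. Hydraulic depth D_h = A/T = 0.6159/3.019 = 0.204 m.
Froude number Fr = V/√(g·D_h) = 1.074/√(9.81×0.204) = 0.759, which is less than 1, so the flow is subcritical.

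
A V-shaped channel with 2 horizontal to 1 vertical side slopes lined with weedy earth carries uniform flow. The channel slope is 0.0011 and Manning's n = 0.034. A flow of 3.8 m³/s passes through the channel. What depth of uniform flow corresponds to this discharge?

Manning's equation rearranged: A R^(2/3) = nQ / (1·√S) = 0.034 × 3.8 / (√0.0011) = 3.896.
At y = 1.3 m: A R^(2/3) = 2.354 — short.
At y = 1.9 m: A R^(2/3) = 6.477 — over.
At y = 1.57 m: A R^(2/3) = 3.894 — matches.

y_n = 1.57 m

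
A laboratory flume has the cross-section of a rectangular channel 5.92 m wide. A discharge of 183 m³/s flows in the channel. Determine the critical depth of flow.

For a rectangular channel, critical depth y_c = (q²/g)^(1/3) where q = Q/b = 183/5.92 = 30.91 m²/s.
So y_c = (30.91²/9.81)^(1/3) = 4.6 m.

y_c = 4.6 m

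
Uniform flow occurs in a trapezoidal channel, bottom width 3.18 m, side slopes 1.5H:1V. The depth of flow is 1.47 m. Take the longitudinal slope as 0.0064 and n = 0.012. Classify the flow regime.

With bottom width b = 3.18 m and side slope z = 1.5: A = (b + zy)y = (3.18 + 1.5×1.47)×1.47 = 7.916 m²; P = b + 2y√(1+z²) = 3.18 + 2×1.47×1.803 = 8.48 m.
Hydraulic radius R = A/P = 7.916/8.48 = 0.9335 m.
V = (1/n) R^(2/3) √S = (1/0.012) × 0.9335^(2/3) × √0.0064 = 6.368 m/s. Hydraulic depth D_h = A/T = 7.916/7.59 = 1.043 m.
Froude number Fr = V/√(g·D_h) = 6.368/√(9.81×1.043) = 1.99, which is greater than 1, so the flow is supercritical.

supercritical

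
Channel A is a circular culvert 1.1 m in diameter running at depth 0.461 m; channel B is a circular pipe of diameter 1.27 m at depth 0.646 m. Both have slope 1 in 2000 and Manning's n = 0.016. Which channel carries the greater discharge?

Channel A: For a circular section of diameter D = 1.1 m at depth y = 0.461 m, the central angle is θ = 2 arccos(1 − 2y/D) = 2.817 rad. Then A = (D²/8)(θ − sin θ) = 0.3777 m² and P = Dθ/2 = 1.549 m. Hydraulic radius R = A/P = 0.3777/1.549 = 0.2438 m. Q_A = (1/0.016)·0.3777·0.2438^(2/3)·√0.0005 = 0.206 m³/s.
Channel B: For a circular section of diameter D = 1.27 m at depth y = 0.646 m, the central angle is θ = 2 arccos(1 − 2y/D) = 3.176 rad. Then A = (D²/8)(θ − sin θ) = 0.6474 m² and P = Dθ/2 = 2.017 m. Hydraulic radius R = A/P = 0.6474/2.017 = 0.321 m. Q_B = (1/0.016)·0.6474·0.321^(2/3)·√0.0005 = 0.4241 m³/s.
Q_A = 0.206 m³/s vs Q_B = 0.4241 m³/s, so channel B carries more.

channel B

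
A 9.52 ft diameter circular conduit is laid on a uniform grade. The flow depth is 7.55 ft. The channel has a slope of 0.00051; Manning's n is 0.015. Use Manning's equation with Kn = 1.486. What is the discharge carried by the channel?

Q = 275 ft³/s

For a circular section of diameter D = 9.52 ft at depth y = 7.55 ft, the central angle is θ = 2 arccos(1 − 2y/D) = 4.394 rad. Then A = (D²/8)(θ − sin θ) = 60.54 ft² and P = Dθ/2 = 20.92 ft.
Hydraulic radius R = A/P = 60.54/20.92 = 2.894 ft.
Manning's equation: Q = (1.486/n) A R^(2/3) S^(1/2) = (1.486/0.015) × 60.54 × 2.894^(2/3) × 0.00051^(1/2) = 275 ft³/s.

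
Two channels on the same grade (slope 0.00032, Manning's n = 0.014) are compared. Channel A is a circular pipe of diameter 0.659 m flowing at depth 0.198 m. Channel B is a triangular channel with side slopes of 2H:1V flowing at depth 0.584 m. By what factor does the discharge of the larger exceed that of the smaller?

Channel A: For a circular section of diameter D = 0.659 m at depth y = 0.198 m, the central angle is θ = 2 arccos(1 − 2y/D) = 2.321 rad. Then A = (D²/8)(θ − sin θ) = 0.08624 m² and P = Dθ/2 = 0.7646 m. Hydraulic radius R = A/P = 0.08624/0.7646 = 0.1128 m. Q_A = (1/0.014)·0.08624·0.1128^(2/3)·√0.00032 = 0.02572 m³/s.
Channel B: For a triangular section with side slope z = 2: A = zy² = 2×0.584² = 0.6821 m²; P = 2y√(1+z²) = 2×0.584×2.236 = 2.612 m. Hydraulic radius R = A/P = 0.6821/2.612 = 0.2612 m. Q_B = (1/0.014)·0.6821·0.2612^(2/3)·√0.00032 = 0.3561 m³/s.
The larger discharge is 0.3561 m³/s and the smaller is 0.02572 m³/s; the ratio is 13.8.

13.8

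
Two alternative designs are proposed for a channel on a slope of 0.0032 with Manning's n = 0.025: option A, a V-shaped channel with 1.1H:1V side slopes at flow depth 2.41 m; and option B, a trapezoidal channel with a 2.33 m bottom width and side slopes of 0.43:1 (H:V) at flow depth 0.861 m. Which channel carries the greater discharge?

channel A

Channel A: For a triangular section with side slope z = 1.1: A = zy² = 1.1×2.41² = 6.389 m²; P = 2y√(1+z²) = 2×2.41×1.487 = 7.165 m. Hydraulic radius R = A/P = 6.389/7.165 = 0.8916 m. Q_A = (1/0.025)·6.389·0.8916^(2/3)·√0.0032 = 13.39 m³/s.
Channel B: With bottom width b = 2.33 m and side slope z = 0.43: A = (b + zy)y = (2.33 + 0.43×0.861)×0.861 = 2.325 m²; P = b + 2y√(1+z²) = 2.33 + 2×0.861×1.089 = 4.204 m. Hydraulic radius R = A/P = 2.325/4.204 = 0.553 m. Q_B = (1/0.025)·2.325·0.553^(2/3)·√0.0032 = 3.544 m³/s.
Q_A = 13.39 m³/s vs Q_B = 3.544 m³/s, so channel A carries more.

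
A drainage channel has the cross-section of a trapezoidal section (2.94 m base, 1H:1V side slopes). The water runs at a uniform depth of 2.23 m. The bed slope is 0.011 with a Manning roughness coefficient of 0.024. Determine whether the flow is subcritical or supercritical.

With bottom width b = 2.94 m and side slope z = 1: A = (b + zy)y = (2.94 + 1×2.23)×2.23 = 11.53 m²; P = b + 2y√(1+z²) = 2.94 + 2×2.23×1.414 = 9.247 m.
Hydraulic radius R = A/P = 11.53/9.247 = 1.247 m.
V = (1/n) R^(2/3) √S = (1/0.024) × 1.247^(2/3) × √0.011 = 5.062 m/s. Hydraulic depth D_h = A/T = 11.53/7.4 = 1.558 m.
Froude number Fr = V/√(g·D_h) = 5.062/√(9.81×1.558) = 1.29, which is greater than 1, so the flow is supercritical.

supercritical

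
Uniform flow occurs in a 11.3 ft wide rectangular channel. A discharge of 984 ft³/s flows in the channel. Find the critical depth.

For a rectangular channel, critical depth y_c = (q²/g)^(1/3) where q = Q/b = 984/11.3 = 87.08 ft²/s.
So y_c = (87.08²/32.2)^(1/3) = 6.18 ft.

y_c = 6.18 ft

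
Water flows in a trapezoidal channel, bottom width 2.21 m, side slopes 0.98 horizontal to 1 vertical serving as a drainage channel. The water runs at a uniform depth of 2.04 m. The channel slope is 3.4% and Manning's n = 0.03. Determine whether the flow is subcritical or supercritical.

supercritical

With bottom width b = 2.21 m and side slope z = 0.98: A = (b + zy)y = (2.21 + 0.98×2.04)×2.04 = 8.587 m²; P = b + 2y√(1+z²) = 2.21 + 2×2.04×1.4 = 7.923 m.
Hydraulic radius R = A/P = 8.587/7.923 = 1.084 m.
V = (1/n) R^(2/3) √S = (1/0.03) × 1.084^(2/3) × √0.034 = 6.485 m/s. Hydraulic depth D_h = A/T = 8.587/6.208 = 1.383 m.
Froude number Fr = V/√(g·D_h) = 6.485/√(9.81×1.383) = 1.76, which is greater than 1, so the flow is supercritical.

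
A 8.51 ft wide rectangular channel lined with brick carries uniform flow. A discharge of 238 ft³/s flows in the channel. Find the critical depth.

For a rectangular channel, critical depth y_c = (q²/g)^(1/3) where q = Q/b = 238/8.51 = 27.97 ft²/s.
So y_c = (27.97²/32.2)^(1/3) = 2.9 ft.

y_c = 2.9 ft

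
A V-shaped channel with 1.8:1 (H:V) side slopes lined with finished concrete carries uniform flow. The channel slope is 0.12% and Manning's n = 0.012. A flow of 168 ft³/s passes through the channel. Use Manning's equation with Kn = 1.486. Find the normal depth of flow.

y_n = 3.9 ft

Manning's equation rearranged: A R^(2/3) = nQ / (1.486·√S) = 0.012 × 168 / (1.486 × √0.0012) = 39.16.
At y = 3.18 ft: A R^(2/3) = 22.67 — too small.
At y = 4.91 ft: A R^(2/3) = 72.2 — too large.
At y = 3.9 ft: A R^(2/3) = 39.07 — matches.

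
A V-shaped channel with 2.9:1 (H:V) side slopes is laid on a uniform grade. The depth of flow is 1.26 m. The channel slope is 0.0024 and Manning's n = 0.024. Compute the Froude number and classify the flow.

For a triangular section with side slope z = 2.9: A = zy² = 2.9×1.26² = 4.604 m²; P = 2y√(1+z²) = 2×1.26×3.068 = 7.73 m.
Hydraulic radius R = A/P = 4.604/7.73 = 0.5956 m.
V = (1/n) R^(2/3) √S = (1/0.024) × 0.5956^(2/3) × √0.0024 = 1.445 m/s. Hydraulic depth D_h = A/T = 4.604/7.308 = 0.63 m.
Froude number Fr = V/√(g·D_h) = 1.445/√(9.81×0.63) = 0.581, which is less than 1, so the flow is subcritical.

subcritical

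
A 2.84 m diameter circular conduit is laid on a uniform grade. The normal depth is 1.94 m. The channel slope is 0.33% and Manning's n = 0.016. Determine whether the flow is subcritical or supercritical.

subcritical

For a circular section of diameter D = 2.84 m at depth y = 1.94 m, the central angle is θ = 2 arccos(1 − 2y/D) = 3.891 rad. Then A = (D²/8)(θ − sin θ) = 4.61 m² and P = Dθ/2 = 5.526 m.
Hydraulic radius R = A/P = 4.61/5.526 = 0.8343 m.
V = (1/n) R^(2/3) √S = (1/0.016) × 0.8343^(2/3) × √0.0033 = 3.182 m/s. Hydraulic depth D_h = A/T = 4.61/2.643 = 1.745 m.
Froude number Fr = V/√(g·D_h) = 3.182/√(9.81×1.745) = 0.769, which is less than 1, so the flow is subcritical.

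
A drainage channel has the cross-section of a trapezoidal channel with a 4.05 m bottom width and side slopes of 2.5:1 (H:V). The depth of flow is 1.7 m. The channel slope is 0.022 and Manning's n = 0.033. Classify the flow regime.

With bottom width b = 4.05 m and side slope z = 2.5: A = (b + zy)y = (4.05 + 2.5×1.7)×1.7 = 14.11 m²; P = b + 2y√(1+z²) = 4.05 + 2×1.7×2.693 = 13.2 m.
Hydraulic radius R = A/P = 14.11/13.2 = 1.069 m.
V = (1/n) R^(2/3) √S = (1/0.033) × 1.069^(2/3) × √0.022 = 4.698 m/s. Hydraulic depth D_h = A/T = 14.11/12.55 = 1.124 m.
Froude number Fr = V/√(g·D_h) = 4.698/√(9.81×1.124) = 1.41, which is greater than 1, so the flow is supercritical.

supercritical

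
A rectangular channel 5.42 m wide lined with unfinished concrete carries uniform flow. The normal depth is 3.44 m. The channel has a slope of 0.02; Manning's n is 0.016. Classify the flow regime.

supercritical

Flow area A = b·y = 5.42 × 3.44 = 18.64 m². Wetted perimeter P = b + 2y = 5.42 + 2×3.44 = 12.3 m.
Hydraulic radius R = A/P = 18.64/12.3 = 1.516 m.
V = (1/n) R^(2/3) √S = (1/0.016) × 1.516^(2/3) × √0.02 = 11.66 m/s. Hydraulic depth D_h = A/T = 18.64/5.42 = 3.44 m.
Froude number Fr = V/√(g·D_h) = 11.66/√(9.81×3.44) = 2.01, which is greater than 1, so the flow is supercritical.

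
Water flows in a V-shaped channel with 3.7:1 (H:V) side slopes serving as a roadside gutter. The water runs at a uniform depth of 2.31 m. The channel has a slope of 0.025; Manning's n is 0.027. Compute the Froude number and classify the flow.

supercritical

For a triangular section with side slope z = 3.7: A = zy² = 3.7×2.31² = 19.74 m²; P = 2y√(1+z²) = 2×2.31×3.833 = 17.71 m.
Hydraulic radius R = A/P = 19.74/17.71 = 1.115 m.
V = (1/n) R^(2/3) √S = (1/0.027) × 1.115^(2/3) × √0.025 = 6.297 m/s. Hydraulic depth D_h = A/T = 19.74/17.09 = 1.155 m.
Froude number Fr = V/√(g·D_h) = 6.297/√(9.81×1.155) = 1.87, which is greater than 1, so the flow is supercritical.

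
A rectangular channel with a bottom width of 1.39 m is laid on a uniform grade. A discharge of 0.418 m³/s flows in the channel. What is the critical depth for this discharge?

For a rectangular channel, critical depth y_c = (q²/g)^(1/3) where q = Q/b = 0.418/1.39 = 0.3007 m²/s.
So y_c = (0.3007²/9.81)^(1/3) = 0.21 m.

y_c = 0.21 m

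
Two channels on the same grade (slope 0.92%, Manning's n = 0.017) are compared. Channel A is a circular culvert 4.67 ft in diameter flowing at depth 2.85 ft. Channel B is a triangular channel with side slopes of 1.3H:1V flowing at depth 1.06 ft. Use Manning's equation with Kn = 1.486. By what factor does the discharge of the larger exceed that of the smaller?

16

Channel A: For a circular section of diameter D = 4.67 ft at depth y = 2.85 ft, the central angle is θ = 2 arccos(1 − 2y/D) = 3.586 rad. Then A = (D²/8)(θ − sin θ) = 10.95 ft² and P = Dθ/2 = 8.374 ft. Hydraulic radius R = A/P = 10.95/8.374 = 1.308 ft. Q_A = (1.486/0.017)·10.95·1.308^(2/3)·√0.0092 = 109.8 ft³/s.
Channel B: For a triangular section with side slope z = 1.3: A = zy² = 1.3×1.06² = 1.461 ft²; P = 2y√(1+z²) = 2×1.06×1.64 = 3.477 ft. Hydraulic radius R = A/P = 1.461/3.477 = 0.4201 ft. Q_B = (1.486/0.017)·1.461·0.4201^(2/3)·√0.0092 = 6.869 ft³/s.
The larger discharge is 109.8 ft³/s and the smaller is 6.869 ft³/s; the ratio is 16.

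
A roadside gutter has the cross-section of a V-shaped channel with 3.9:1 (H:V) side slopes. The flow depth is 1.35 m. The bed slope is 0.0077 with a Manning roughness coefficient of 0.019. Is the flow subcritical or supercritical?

supercritical

For a triangular section with side slope z = 3.9: A = zy² = 3.9×1.35² = 7.108 m²; P = 2y√(1+z²) = 2×1.35×4.026 = 10.87 m.
Hydraulic radius R = A/P = 7.108/10.87 = 0.6538 m.
V = (1/n) R^(2/3) √S = (1/0.019) × 0.6538^(2/3) × √0.0077 = 3.479 m/s. Hydraulic depth D_h = A/T = 7.108/10.53 = 0.675 m.
Froude number Fr = V/√(g·D_h) = 3.479/√(9.81×0.675) = 1.35, which is greater than 1, so the flow is supercritical.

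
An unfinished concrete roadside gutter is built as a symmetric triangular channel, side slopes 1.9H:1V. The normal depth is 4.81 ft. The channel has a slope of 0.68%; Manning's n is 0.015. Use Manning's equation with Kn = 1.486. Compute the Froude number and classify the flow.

supercritical

For a triangular section with side slope z = 1.9: A = zy² = 1.9×4.81² = 43.96 ft²; P = 2y√(1+z²) = 2×4.81×2.147 = 20.66 ft.
Hydraulic radius R = A/P = 43.96/20.66 = 2.128 ft.
V = (1.486/n) R^(2/3) √S = (1.486/0.015) × 2.128^(2/3) × √0.0068 = 13.52 ft/s. Hydraulic depth D_h = A/T = 43.96/18.28 = 2.405 ft.
Froude number Fr = V/√(g·D_h) = 13.52/√(32.2×2.405) = 1.54, which is greater than 1, so the flow is supercritical.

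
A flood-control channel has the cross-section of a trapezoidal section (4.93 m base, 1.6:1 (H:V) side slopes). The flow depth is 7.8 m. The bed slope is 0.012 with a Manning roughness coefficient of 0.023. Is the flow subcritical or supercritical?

With bottom width b = 4.93 m and side slope z = 1.6: A = (b + zy)y = (4.93 + 1.6×7.8)×7.8 = 135.8 m²; P = b + 2y√(1+z²) = 4.93 + 2×7.8×1.887 = 34.36 m.
Hydraulic radius R = A/P = 135.8/34.36 = 3.952 m.
V = (1/n) R^(2/3) √S = (1/0.023) × 3.952^(2/3) × √0.012 = 11.9 m/s. Hydraulic depth D_h = A/T = 135.8/29.89 = 4.543 m.
Froude number Fr = V/√(g·D_h) = 11.9/√(9.81×4.543) = 1.78, which is greater than 1, so the flow is supercritical.

supercritical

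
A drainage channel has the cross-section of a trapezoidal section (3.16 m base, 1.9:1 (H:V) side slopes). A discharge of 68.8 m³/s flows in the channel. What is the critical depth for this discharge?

y_c = 2.36 m

At critical depth, Q² T / (g A³) = 1, i.e. A³/T = Q²/g = 68.8²/9.81 = 482.5.
At y = 2.76 m: A³/T = 914.4 — high.
At y = 2.08 m: A³/T = 292.6 — low.
At y = 2.36 m: A³/T = 484.1 — ≈ 482.5.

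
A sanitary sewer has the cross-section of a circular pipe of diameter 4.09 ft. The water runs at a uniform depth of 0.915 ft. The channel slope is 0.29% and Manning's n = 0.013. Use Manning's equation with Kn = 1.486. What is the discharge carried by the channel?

Q = 9.01 ft³/s

For a circular section of diameter D = 4.09 ft at depth y = 0.915 ft, the central angle is θ = 2 arccos(1 − 2y/D) = 1.971 rad. Then A = (D²/8)(θ − sin θ) = 2.195 ft² and P = Dθ/2 = 4.03 ft.
Hydraulic radius R = A/P = 2.195/4.03 = 0.5446 ft.
Manning's equation: Q = (1.486/n) A R^(2/3) S^(1/2) = (1.486/0.013) × 2.195 × 0.5446^(2/3) × 0.0029^(1/2) = 9.01 ft³/s.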